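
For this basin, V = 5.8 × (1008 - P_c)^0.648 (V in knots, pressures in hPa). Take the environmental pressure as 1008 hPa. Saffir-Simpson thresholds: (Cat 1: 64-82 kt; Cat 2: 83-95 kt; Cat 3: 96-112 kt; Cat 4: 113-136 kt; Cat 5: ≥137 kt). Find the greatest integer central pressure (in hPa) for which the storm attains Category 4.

Category 4 begins at V = 113 kt.
Required ΔP = (113/5.8)^(1/0.648) = 19.483^1.543 ≈ 97.77 hPa.
P_c ≤ 1008 − 97.77 = 910.23, so the highest integer P_c is 910 hPa.

910 hPa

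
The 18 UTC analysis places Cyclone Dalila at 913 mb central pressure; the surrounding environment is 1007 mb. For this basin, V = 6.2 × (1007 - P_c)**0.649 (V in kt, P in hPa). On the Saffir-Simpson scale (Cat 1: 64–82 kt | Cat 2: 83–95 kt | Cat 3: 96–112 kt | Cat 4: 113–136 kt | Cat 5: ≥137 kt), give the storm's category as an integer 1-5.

4

ΔP = 1007 − 913 = 94 mb.
V ≈ 6.2 × 94^0.649 = 6.2 × 19.08 ≈ 118 kt.
118 kt falls in the Category 4 band.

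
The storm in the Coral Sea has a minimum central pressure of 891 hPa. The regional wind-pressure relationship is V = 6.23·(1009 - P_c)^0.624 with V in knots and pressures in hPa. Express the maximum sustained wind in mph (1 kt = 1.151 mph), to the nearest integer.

ΔP = 1009 − 891 = 118 hPa.
V ≈ 6.23 × 118^0.624 = 6.23 × 19.627 ≈ 122.276 kt.
122.276 × 1.151 ≈ 140.74 mph → 141 mph.

141 mph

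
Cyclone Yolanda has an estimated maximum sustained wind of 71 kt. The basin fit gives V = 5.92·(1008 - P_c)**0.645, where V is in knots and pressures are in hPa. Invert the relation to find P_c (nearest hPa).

ΔP = (V / 5.92)^(1/0.645) = (71/5.92)^1.550.
71/5.92 = 11.993; 11.993^1.550 ≈ 47.07 hPa.
P_c = 1008 − 47.07 = 960.93 ≈ 961 hPa.

961 hPa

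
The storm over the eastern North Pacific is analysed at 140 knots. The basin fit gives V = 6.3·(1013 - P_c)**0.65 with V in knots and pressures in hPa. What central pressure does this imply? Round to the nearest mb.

ΔP = (V / 6.3)^(1/0.65) = (140/6.3)^1.538.
140/6.3 = 22.222; 22.222^1.538 ≈ 118.03 mb.
P_c = 1013 − 118.03 = 894.97 ≈ 895 mb.

895 mb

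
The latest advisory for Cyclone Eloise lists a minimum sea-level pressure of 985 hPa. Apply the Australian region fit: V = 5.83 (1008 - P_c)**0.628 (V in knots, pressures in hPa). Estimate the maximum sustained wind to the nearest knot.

42 kt

ΔP = 1008 − 985 = 23 hPa.
23^0.628 ≈ 7.164.
V ≈ 5.83 × 7.164 ≈ 41.8 kt.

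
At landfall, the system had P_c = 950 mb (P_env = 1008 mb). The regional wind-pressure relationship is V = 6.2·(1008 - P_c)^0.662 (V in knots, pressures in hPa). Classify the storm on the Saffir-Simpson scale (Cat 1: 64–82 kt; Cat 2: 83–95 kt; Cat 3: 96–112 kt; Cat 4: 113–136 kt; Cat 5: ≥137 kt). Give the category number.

2

ΔP = 1008 − 950 = 58 mb.
V ≈ 6.2 × 58^0.662 = 6.2 × 14.70 ≈ 91 kt.
91 kt falls in the Category 2 band.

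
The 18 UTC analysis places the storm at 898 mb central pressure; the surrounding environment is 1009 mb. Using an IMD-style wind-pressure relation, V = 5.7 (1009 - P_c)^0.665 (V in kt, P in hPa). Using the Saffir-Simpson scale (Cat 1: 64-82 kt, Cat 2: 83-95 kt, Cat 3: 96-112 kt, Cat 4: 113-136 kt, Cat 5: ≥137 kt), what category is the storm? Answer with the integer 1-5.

ΔP = 1009 − 898 = 111 mb.
V ≈ 5.7 × 111^0.665 = 5.7 × 22.92 ≈ 131 kt.
131 kt falls in the Category 4 band.

4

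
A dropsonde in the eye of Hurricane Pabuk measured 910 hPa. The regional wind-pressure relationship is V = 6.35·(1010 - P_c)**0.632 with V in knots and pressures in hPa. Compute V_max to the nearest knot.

ΔP = 1010 − 910 = 100 hPa.
100^0.632 ≈ 18.365.
V ≈ 6.35 × 18.365 ≈ 116.6 kt.

117 kt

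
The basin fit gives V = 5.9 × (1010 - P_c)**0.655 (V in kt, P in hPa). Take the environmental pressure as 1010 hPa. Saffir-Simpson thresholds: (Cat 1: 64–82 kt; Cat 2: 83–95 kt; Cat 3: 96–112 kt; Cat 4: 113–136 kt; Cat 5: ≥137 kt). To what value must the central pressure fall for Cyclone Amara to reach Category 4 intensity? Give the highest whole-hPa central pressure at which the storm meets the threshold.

Category 4 begins at V = 113 kt.
Required ΔP = (113/5.9)^(1/0.655) = 19.153^1.527 ≈ 90.70 hPa.
P_c ≤ 1010 − 90.70 = 919.30, so the highest integer P_c is 919 hPa.

919 hPa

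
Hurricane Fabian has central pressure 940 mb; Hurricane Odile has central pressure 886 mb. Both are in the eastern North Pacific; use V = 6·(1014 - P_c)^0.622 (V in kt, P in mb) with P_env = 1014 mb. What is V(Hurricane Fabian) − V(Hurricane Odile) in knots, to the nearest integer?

-35 kt

Hurricane Fabian: ΔP = 74; V ≈ 6 × 74^0.622 ≈ 87.26 kt.
Hurricane Odile: ΔP = 128; V ≈ 6 × 128^0.622 ≈ 122.70 kt.
Difference ≈ 87.26 − 122.70 = -35.44 → -35 kt.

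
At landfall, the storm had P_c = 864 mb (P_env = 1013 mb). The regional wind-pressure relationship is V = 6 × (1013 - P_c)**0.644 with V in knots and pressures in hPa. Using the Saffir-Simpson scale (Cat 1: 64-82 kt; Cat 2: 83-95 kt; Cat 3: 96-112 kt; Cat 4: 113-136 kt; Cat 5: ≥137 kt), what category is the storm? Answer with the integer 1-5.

ΔP = 1013 − 864 = 149 mb.
V ≈ 6 × 149^0.644 = 6 × 25.09 ≈ 151 kt.
151 kt falls in the Category 5 band.

5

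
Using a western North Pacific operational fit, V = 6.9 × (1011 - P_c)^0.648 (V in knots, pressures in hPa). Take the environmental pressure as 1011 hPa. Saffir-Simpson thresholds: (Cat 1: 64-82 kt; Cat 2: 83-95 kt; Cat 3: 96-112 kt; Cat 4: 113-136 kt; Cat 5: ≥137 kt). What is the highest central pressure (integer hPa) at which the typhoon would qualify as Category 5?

910 hPa

Category 5 begins at V = 137 kt.
Required ΔP = (137/6.9)^(1/0.648) = 19.855^1.543 ≈ 100.67 hPa.
P_c ≤ 1011 − 100.67 = 910.33, so the highest integer P_c is 910 hPa.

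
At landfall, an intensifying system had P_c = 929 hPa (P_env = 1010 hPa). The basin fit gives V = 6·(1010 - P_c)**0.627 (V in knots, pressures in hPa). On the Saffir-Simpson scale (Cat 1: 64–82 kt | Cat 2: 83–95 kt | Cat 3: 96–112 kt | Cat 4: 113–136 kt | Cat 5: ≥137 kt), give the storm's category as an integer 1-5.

ΔP = 1010 − 929 = 81 hPa.
V ≈ 6 × 81^0.627 = 6 × 15.73 ≈ 94 kt.
94 kt falls in the Category 2 band.

2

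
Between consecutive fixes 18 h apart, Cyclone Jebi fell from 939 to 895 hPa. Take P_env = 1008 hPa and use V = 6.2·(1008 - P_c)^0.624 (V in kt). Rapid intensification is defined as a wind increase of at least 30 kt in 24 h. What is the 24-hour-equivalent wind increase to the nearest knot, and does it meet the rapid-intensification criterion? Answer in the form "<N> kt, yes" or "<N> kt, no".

V₁: ΔP = 69, V ≈ 6.2 × 69^0.624 ≈ 87.06 kt.
V₂: ΔP = 113, V ≈ 6.2 × 113^0.624 ≈ 118.44 kt.
ΔV over 18 h = 31.38 kt → 24 h equivalent = 31.38 × 24/18 ≈ 41.84 kt.
42 kt ≥ 30 kt ⇒ rapid intensification.

42 kt, yes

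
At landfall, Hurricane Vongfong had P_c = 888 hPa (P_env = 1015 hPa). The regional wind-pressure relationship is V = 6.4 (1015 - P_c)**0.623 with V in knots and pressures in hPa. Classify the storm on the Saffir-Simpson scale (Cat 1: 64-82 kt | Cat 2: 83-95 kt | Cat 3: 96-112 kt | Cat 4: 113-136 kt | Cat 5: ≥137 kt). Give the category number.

4

ΔP = 1015 − 888 = 127 hPa.
V ≈ 6.4 × 127^0.623 = 6.4 × 20.45 ≈ 131 kt.
131 kt falls in the Category 4 band.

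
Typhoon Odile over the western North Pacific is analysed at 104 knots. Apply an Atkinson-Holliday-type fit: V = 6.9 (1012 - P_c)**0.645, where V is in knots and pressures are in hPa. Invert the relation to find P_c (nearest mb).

945 mb

ΔP = (V / 6.9)^(1/0.645) = (104/6.9)^1.550.
104/6.9 = 15.072; 15.072^1.550 ≈ 67.09 mb.
P_c = 1012 − 67.09 = 944.91 ≈ 945 mb.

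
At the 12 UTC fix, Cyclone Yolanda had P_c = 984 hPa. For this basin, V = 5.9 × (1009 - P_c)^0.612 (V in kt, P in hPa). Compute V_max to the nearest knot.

ΔP = 1009 − 984 = 25 hPa.
25^0.612 ≈ 7.170.
V ≈ 5.9 × 7.170 ≈ 42.3 kt.

42 kt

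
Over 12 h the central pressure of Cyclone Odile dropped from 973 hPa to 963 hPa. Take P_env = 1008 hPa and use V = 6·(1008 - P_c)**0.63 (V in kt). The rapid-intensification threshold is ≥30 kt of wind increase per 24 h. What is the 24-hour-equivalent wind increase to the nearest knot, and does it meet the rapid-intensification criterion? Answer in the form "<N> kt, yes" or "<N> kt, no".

V₁: ΔP = 35, V ≈ 6 × 35^0.63 ≈ 56.35 kt.
V₂: ΔP = 45, V ≈ 6 × 45^0.63 ≈ 66.02 kt.
ΔV over 12 h = 9.67 kt → 24 h equivalent = 9.67 × 24/12 ≈ 19.34 kt.
19 kt < 30 kt ⇒ not rapid intensification.

19 kt, no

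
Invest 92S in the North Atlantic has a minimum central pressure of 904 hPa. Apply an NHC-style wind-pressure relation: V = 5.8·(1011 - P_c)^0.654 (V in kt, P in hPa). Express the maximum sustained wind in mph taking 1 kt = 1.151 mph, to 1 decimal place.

ΔP = 1011 − 904 = 107 hPa.
V ≈ 5.8 × 107^0.654 = 5.8 × 21.243 ≈ 123.210 kt.
123.210 × 1.151 ≈ 141.81 mph → 141.8 mph.

141.8 mph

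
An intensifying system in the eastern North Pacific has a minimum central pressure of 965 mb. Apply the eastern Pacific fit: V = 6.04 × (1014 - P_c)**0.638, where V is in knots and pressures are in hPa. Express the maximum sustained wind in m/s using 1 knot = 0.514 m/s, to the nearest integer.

ΔP = 1014 − 965 = 49 mb.
V ≈ 6.04 × 49^0.638 = 6.04 × 11.977 ≈ 72.341 kt.
72.341 × 0.514 ≈ 37.18 m/s → 37 m/s.

37 m/s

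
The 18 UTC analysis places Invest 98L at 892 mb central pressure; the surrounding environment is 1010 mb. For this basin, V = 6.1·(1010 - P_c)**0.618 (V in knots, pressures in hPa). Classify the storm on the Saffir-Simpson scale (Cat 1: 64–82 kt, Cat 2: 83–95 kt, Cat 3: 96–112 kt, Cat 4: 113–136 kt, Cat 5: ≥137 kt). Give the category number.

ΔP = 1010 − 892 = 118 mb.
V ≈ 6.1 × 118^0.618 = 6.1 × 19.07 ≈ 116 kt.
116 kt falls in the Category 4 band.

4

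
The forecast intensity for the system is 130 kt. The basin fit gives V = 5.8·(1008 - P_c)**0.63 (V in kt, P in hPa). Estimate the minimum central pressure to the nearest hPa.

ΔP = (V / 5.8)^(1/0.63) = (130/5.8)^1.587.
130/5.8 = 22.414; 22.414^1.587 ≈ 139.21 hPa.
P_c = 1008 − 139.21 = 868.79 ≈ 869 hPa.

869 hPa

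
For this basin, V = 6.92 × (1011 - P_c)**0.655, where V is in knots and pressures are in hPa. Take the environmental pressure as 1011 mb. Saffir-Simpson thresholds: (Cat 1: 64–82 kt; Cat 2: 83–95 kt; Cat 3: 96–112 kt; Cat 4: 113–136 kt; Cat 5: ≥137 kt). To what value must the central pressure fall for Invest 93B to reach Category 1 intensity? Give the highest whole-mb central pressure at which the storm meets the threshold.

Category 1 begins at V = 64 kt.
Required ΔP = (64/6.92)^(1/0.655) = 9.249^1.527 ≈ 29.85 mb.
P_c ≤ 1011 − 29.85 = 981.15, so the highest integer P_c is 981 mb.

981 mb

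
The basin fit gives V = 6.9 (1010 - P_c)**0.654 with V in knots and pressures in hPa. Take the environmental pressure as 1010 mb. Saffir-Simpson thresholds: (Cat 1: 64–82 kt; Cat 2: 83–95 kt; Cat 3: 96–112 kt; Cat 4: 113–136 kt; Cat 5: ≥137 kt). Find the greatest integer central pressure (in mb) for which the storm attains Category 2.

965 mb

Category 2 begins at V = 83 kt.
Required ΔP = (83/6.9)^(1/0.654) = 12.029^1.529 ≈ 44.85 mb.
P_c ≤ 1010 − 44.85 = 965.15, so the highest integer P_c is 965 mb.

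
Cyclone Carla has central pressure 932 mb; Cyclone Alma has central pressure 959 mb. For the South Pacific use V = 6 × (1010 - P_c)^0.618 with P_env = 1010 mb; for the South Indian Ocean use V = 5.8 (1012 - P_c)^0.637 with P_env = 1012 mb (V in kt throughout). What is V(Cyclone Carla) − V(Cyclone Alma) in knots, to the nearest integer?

Cyclone Carla: ΔP = 78; V ≈ 6 × 78^0.618 ≈ 88.61 kt.
Cyclone Alma: ΔP = 53; V ≈ 5.8 × 53^0.637 ≈ 72.74 kt.
Difference ≈ 88.61 − 72.74 = 15.87 → 16 kt.

16 kt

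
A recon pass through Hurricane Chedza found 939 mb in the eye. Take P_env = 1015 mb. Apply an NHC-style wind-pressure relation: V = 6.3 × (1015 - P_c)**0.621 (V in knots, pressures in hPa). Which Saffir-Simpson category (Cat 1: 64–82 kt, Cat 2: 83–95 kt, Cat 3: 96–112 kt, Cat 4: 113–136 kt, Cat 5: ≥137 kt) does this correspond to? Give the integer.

ΔP = 1015 − 939 = 76 mb.
V ≈ 6.3 × 76^0.621 = 6.3 × 14.72 ≈ 93 kt.
93 kt falls in the Category 2 band.

2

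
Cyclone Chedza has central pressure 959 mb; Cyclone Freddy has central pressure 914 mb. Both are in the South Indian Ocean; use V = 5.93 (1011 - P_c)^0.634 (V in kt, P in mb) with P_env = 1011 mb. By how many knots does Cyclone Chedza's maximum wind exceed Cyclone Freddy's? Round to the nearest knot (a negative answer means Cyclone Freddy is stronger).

Cyclone Chedza: ΔP = 52; V ≈ 5.93 × 52^0.634 ≈ 72.61 kt.
Cyclone Freddy: ΔP = 97; V ≈ 5.93 × 97^0.634 ≈ 107.81 kt.
Difference ≈ 72.61 − 107.81 = -35.20 → -35 kt.

-35 kt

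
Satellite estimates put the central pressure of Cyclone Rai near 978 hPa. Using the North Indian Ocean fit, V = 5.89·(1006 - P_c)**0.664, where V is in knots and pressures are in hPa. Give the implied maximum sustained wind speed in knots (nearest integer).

54 kt

ΔP = 1006 − 978 = 28 hPa.
28^0.664 ≈ 9.139.
V ≈ 5.89 × 9.139 ≈ 53.8 kt.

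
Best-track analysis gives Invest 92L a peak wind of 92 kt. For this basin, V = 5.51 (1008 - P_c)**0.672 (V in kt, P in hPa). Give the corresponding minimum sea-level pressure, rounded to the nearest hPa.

942 hPa

ΔP = (V / 5.51)^(1/0.672) = (92/5.51)^1.488.
92/5.51 = 16.697; 16.697^1.488 ≈ 65.98 hPa.
P_c = 1008 − 65.98 = 942.02 ≈ 942 hPa.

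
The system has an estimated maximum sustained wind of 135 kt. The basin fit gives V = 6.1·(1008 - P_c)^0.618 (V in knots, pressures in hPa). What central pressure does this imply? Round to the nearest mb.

ΔP = (V / 6.1)^(1/0.618) = (135/6.1)^1.618.
135/6.1 = 22.131; 22.131^1.618 ≈ 150.10 mb.
P_c = 1008 − 150.10 = 857.90 ≈ 858 mb.

858 mb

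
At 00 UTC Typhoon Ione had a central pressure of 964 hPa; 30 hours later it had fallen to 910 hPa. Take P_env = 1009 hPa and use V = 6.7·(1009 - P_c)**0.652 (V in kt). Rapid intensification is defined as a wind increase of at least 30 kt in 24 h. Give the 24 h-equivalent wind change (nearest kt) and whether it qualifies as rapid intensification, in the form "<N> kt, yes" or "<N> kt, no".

V₁: ΔP = 45, V ≈ 6.7 × 45^0.652 ≈ 80.16 kt.
V₂: ΔP = 99, V ≈ 6.7 × 99^0.652 ≈ 134.04 kt.
ΔV over 30 h = 53.88 kt → 24 h equivalent = 53.88 × 24/30 ≈ 43.10 kt.
43 kt ≥ 30 kt ⇒ rapid intensification.

43 kt, yes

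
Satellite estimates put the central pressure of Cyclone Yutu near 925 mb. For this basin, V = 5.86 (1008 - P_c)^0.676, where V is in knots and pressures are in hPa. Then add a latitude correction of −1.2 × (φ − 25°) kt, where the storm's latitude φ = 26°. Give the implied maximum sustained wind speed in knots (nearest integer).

115 kt

ΔP = 1008 − 925 = 83 mb.
83^0.676 ≈ 19.829.
V ≈ 5.86 × 19.829 ≈ 116.2 kt.
Latitude correction: −1.2 × (26 − 25) = -1.2 kt.
Corrected V ≈ 115 kt → 115 kt.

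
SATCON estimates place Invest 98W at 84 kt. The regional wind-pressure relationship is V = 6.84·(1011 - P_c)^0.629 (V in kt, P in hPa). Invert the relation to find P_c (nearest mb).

ΔP = (V / 6.84)^(1/0.629) = (84/6.84)^1.590.
84/6.84 = 12.281; 12.281^1.590 ≈ 53.91 mb.
P_c = 1011 − 53.91 = 957.09 ≈ 957 mb.

957 mb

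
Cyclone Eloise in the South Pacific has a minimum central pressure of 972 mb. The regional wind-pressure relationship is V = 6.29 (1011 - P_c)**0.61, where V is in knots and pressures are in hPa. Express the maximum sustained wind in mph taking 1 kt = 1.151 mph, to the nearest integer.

68 mph

ΔP = 1011 − 972 = 39 mb.
V ≈ 6.29 × 39^0.61 = 6.29 × 9.344 ≈ 58.776 kt.
58.776 × 1.151 ≈ 67.65 mph → 68 mph.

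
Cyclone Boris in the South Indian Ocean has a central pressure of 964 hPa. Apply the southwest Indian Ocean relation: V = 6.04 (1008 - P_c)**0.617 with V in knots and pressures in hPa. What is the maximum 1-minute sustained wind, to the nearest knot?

ΔP = 1008 − 964 = 44 hPa.
44^0.617 ≈ 10.328.
V ≈ 6.04 × 10.328 ≈ 62.4 kt.

62 kt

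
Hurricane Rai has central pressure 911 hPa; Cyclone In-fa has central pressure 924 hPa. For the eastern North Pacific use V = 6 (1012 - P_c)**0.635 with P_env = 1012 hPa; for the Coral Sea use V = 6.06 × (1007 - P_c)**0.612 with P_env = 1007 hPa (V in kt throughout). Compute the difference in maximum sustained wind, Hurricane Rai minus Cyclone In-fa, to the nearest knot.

22 kt

Hurricane Rai: ΔP = 101; V ≈ 6 × 101^0.635 ≈ 112.43 kt.
Cyclone In-fa: ΔP = 83; V ≈ 6.06 × 83^0.612 ≈ 90.56 kt.
Difference ≈ 112.43 − 90.56 = 21.87 → 22 kt.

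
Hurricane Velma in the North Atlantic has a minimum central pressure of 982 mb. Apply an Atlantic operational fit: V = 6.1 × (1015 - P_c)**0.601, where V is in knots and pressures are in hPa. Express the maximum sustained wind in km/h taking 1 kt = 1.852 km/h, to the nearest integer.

92 km/h

ΔP = 1015 − 982 = 33 mb.
V ≈ 6.1 × 33^0.601 = 6.1 × 8.178 ≈ 49.883 kt.
49.883 × 1.852 ≈ 92.38 km/h → 92 km/h.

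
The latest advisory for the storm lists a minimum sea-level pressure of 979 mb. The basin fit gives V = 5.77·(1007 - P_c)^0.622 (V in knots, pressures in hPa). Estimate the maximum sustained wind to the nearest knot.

46 kt

ΔP = 1007 − 979 = 28 mb.
28^0.622 ≈ 7.946.
V ≈ 5.77 × 7.946 ≈ 45.8 kt.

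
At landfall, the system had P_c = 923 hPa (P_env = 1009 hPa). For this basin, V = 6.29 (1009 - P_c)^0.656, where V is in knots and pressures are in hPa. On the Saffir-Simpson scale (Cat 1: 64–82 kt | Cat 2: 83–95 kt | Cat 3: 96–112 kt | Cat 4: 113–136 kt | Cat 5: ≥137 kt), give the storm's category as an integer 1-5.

4

ΔP = 1009 − 923 = 86 hPa.
V ≈ 6.29 × 86^0.656 = 6.29 × 18.58 ≈ 117 kt.
117 kt falls in the Category 4 band.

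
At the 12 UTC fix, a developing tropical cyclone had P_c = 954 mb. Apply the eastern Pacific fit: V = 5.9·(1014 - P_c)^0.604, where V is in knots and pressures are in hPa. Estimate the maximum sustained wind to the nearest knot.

ΔP = 1014 − 954 = 60 mb.
60^0.604 ≈ 11.858.
V ≈ 5.9 × 11.858 ≈ 70.0 kt.

70 kt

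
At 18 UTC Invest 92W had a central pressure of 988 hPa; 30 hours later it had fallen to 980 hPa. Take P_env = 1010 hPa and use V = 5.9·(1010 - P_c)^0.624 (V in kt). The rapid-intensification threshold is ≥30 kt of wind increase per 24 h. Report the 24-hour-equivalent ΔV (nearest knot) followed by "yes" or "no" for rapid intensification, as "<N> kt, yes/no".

V₁: ΔP = 22, V ≈ 5.9 × 22^0.624 ≈ 40.60 kt.
V₂: ΔP = 30, V ≈ 5.9 × 30^0.624 ≈ 49.27 kt.
ΔV over 30 h = 8.67 kt → 24 h equivalent = 8.67 × 24/30 ≈ 6.94 kt.
7 kt < 30 kt ⇒ not rapid intensification.

7 kt, no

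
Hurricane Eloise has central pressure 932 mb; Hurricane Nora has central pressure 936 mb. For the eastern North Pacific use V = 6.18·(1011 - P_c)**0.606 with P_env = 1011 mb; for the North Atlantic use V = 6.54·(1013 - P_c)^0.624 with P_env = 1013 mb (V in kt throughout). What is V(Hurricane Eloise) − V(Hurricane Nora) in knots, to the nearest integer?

Hurricane Eloise: ΔP = 79; V ≈ 6.18 × 79^0.606 ≈ 87.29 kt.
Hurricane Nora: ΔP = 77; V ≈ 6.54 × 77^0.624 ≈ 98.34 kt.
Difference ≈ 87.29 − 98.34 = -11.05 → -11 kt.

-11 kt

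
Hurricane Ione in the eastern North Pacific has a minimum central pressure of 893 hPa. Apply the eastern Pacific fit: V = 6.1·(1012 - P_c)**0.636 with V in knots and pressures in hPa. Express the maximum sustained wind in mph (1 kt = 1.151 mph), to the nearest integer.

147 mph

ΔP = 1012 − 893 = 119 hPa.
V ≈ 6.1 × 119^0.636 = 6.1 × 20.895 ≈ 127.461 kt.
127.461 × 1.151 ≈ 146.71 mph → 147 mph.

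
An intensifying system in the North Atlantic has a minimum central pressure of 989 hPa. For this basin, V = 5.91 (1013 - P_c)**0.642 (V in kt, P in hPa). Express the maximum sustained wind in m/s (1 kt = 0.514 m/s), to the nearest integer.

ΔP = 1013 − 989 = 24 hPa.
V ≈ 5.91 × 24^0.642 = 5.91 × 7.693 ≈ 45.466 kt.
45.466 × 0.514 ≈ 23.37 m/s → 23 m/s.

23 m/s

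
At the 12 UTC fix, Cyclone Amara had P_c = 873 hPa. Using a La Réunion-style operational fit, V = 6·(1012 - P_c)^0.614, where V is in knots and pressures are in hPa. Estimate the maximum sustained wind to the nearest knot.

ΔP = 1012 − 873 = 139 hPa.
139^0.614 ≈ 20.692.
V ≈ 6 × 20.692 ≈ 124.2 kt.

124 kt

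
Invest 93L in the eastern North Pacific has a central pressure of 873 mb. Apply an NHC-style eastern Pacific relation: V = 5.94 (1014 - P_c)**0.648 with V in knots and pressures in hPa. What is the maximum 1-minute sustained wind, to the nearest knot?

ΔP = 1014 − 873 = 141 mb.
141^0.648 ≈ 24.700.
V ≈ 5.94 × 24.700 ≈ 146.7 kt.

147 kt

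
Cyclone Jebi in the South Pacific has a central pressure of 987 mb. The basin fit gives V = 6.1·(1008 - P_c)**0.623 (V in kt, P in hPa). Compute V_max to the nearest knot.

ΔP = 1008 − 987 = 21 mb.
21^0.623 ≈ 6.664.
V ≈ 6.1 × 6.664 ≈ 40.7 kt.

41 kt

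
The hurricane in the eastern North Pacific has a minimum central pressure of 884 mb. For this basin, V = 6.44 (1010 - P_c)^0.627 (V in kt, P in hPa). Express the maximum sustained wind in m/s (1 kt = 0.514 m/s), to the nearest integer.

69 m/s

ΔP = 1010 − 884 = 126 mb.
V ≈ 6.44 × 126^0.627 = 6.44 × 20.746 ≈ 133.604 kt.
133.604 × 0.514 ≈ 68.67 m/s → 69 m/s.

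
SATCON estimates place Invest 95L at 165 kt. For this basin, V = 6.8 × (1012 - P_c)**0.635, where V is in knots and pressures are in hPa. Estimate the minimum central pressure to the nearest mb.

ΔP = (V / 6.8)^(1/0.635) = (165/6.8)^1.575.
165/6.8 = 24.265; 24.265^1.575 ≈ 151.73 mb.
P_c = 1012 − 151.73 = 860.27 ≈ 860 mb.

860 mb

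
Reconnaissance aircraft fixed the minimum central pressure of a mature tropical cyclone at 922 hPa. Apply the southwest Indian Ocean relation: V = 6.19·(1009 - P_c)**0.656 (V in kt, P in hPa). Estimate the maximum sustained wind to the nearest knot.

ΔP = 1009 − 922 = 87 hPa.
87^0.656 ≈ 18.721.
V ≈ 6.19 × 18.721 ≈ 115.9 kt.

116 kt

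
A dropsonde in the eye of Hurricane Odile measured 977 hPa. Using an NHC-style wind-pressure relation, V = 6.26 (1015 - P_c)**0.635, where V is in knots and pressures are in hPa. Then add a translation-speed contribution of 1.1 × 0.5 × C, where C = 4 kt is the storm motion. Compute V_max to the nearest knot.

ΔP = 1015 − 977 = 38 hPa.
38^0.635 ≈ 10.073.
V ≈ 6.26 × 10.073 ≈ 63.1 kt.
Translation term: 1.1 × 0.5 × 4 = 2.2 kt.
Corrected V ≈ 65.3 kt → 65 kt.

65 kt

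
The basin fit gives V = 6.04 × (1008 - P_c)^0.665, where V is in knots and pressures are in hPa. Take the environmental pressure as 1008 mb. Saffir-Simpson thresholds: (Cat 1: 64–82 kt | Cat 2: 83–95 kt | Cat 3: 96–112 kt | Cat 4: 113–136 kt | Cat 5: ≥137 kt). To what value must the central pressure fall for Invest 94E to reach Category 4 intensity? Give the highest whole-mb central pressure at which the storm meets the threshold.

926 mb

Category 4 begins at V = 113 kt.
Required ΔP = (113/6.04)^(1/0.665) = 18.709^1.504 ≈ 81.82 mb.
P_c ≤ 1008 − 81.82 = 926.18, so the highest integer P_c is 926 mb.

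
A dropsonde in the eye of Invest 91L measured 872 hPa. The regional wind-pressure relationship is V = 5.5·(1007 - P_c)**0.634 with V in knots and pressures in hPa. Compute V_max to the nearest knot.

ΔP = 1007 − 872 = 135 hPa.
135^0.634 ≈ 22.420.
V ≈ 5.5 × 22.420 ≈ 123.3 kt.

123 kt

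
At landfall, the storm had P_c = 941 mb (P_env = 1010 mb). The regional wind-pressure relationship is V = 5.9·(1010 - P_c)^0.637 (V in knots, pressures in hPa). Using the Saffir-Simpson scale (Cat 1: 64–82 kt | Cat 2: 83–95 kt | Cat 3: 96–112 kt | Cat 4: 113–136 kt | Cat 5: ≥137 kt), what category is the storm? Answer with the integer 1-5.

2

ΔP = 1010 − 941 = 69 mb.
V ≈ 5.9 × 69^0.637 = 5.9 × 14.84 ≈ 88 kt.
88 kt falls in the Category 2 band.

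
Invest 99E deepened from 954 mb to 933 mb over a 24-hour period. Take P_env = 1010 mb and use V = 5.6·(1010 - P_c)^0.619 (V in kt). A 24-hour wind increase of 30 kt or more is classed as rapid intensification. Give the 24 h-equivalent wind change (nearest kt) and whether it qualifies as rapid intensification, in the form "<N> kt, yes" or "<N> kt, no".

15 kt, no

V₁: ΔP = 56, V ≈ 5.6 × 56^0.619 ≈ 67.66 kt.
V₂: ΔP = 77, V ≈ 5.6 × 77^0.619 ≈ 82.40 kt.
ΔV over 24 h = 14.74 kt → 24 h equivalent = 14.74 × 24/24 ≈ 14.74 kt.
15 kt < 30 kt ⇒ not rapid intensification.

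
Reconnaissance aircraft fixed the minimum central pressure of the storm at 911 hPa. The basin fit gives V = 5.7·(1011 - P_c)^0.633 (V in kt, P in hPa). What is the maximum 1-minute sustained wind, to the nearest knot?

ΔP = 1011 − 911 = 100 hPa.
100^0.633 ≈ 18.450.
V ≈ 5.7 × 18.450 ≈ 105.2 kt.

105 kt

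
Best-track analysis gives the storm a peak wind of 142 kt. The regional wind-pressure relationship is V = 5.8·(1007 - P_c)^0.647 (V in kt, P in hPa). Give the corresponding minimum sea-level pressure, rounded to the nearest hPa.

ΔP = (V / 5.8)^(1/0.647) = (142/5.8)^1.546.
142/5.8 = 24.483; 24.483^1.546 ≈ 140.16 hPa.
P_c = 1007 − 140.16 = 866.84 ≈ 867 hPa.

867 hPa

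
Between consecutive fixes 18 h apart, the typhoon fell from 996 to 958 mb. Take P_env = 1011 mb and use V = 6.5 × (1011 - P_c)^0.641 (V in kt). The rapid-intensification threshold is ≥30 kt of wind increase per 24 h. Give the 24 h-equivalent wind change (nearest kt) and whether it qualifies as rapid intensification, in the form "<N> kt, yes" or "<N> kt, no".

61 kt, yes

V₁: ΔP = 15, V ≈ 6.5 × 15^0.641 ≈ 36.88 kt.
V₂: ΔP = 53, V ≈ 6.5 × 53^0.641 ≈ 82.83 kt.
ΔV over 18 h = 45.95 kt → 24 h equivalent = 45.95 × 24/18 ≈ 61.27 kt.
61 kt ≥ 30 kt ⇒ rapid intensification.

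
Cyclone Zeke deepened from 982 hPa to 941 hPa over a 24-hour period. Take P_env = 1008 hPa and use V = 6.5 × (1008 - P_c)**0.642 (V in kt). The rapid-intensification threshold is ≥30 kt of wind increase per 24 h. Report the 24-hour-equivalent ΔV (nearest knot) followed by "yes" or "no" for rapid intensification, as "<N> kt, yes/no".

V₁: ΔP = 26, V ≈ 6.5 × 26^0.642 ≈ 52.64 kt.
V₂: ΔP = 67, V ≈ 6.5 × 67^0.642 ≈ 96.66 kt.
ΔV over 24 h = 44.02 kt → 24 h equivalent = 44.02 × 24/24 ≈ 44.02 kt.
44 kt ≥ 30 kt ⇒ rapid intensification.

44 kt, yes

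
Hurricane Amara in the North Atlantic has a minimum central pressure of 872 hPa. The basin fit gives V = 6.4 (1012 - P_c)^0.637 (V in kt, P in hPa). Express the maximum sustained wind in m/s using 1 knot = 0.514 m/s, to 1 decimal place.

76.6 m/s

ΔP = 1012 − 872 = 140 hPa.
V ≈ 6.4 × 140^0.637 = 6.4 × 23.285 ≈ 149.027 kt.
149.027 × 0.514 ≈ 76.60 m/s → 76.6 m/s.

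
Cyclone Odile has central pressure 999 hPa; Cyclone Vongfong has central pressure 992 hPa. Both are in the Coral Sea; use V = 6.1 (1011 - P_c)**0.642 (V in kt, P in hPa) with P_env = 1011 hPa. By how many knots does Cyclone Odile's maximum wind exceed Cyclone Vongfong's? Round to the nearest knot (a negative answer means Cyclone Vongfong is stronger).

-10 kt

Cyclone Odile: ΔP = 12; V ≈ 6.1 × 12^0.642 ≈ 30.07 kt.
Cyclone Vongfong: ΔP = 19; V ≈ 6.1 × 19^0.642 ≈ 40.39 kt.
Difference ≈ 30.07 − 40.39 = -10.32 → -10 kt.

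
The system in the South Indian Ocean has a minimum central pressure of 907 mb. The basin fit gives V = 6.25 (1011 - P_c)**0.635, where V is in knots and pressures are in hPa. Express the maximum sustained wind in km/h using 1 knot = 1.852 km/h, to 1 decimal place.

221.0 km/h

ΔP = 1011 − 907 = 104 mb.
V ≈ 6.25 × 104^0.635 = 6.25 × 19.090 ≈ 119.315 kt.
119.315 × 1.852 ≈ 220.97 km/h → 221.0 km/h.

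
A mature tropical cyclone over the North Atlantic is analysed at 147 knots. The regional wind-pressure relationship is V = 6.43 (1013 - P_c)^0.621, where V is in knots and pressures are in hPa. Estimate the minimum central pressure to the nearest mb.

859 mb

ΔP = (V / 6.43)^(1/0.621) = (147/6.43)^1.610.
147/6.43 = 22.862; 22.862^1.610 ≈ 154.38 mb.
P_c = 1013 − 154.38 = 858.62 ≈ 859 mb.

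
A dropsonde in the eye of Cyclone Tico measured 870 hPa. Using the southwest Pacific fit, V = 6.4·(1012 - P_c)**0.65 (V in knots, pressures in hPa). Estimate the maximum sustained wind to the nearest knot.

ΔP = 1012 − 870 = 142 hPa.
142^0.65 ≈ 25.060.
V ≈ 6.4 × 25.060 ≈ 160.4 kt.

160 kt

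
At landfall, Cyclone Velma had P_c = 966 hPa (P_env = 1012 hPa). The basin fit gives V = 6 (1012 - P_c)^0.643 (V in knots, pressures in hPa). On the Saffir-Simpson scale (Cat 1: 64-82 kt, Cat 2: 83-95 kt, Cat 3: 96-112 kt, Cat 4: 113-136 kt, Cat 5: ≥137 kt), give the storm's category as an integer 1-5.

ΔP = 1012 − 966 = 46 hPa.
V ≈ 6 × 46^0.643 = 6 × 11.73 ≈ 70 kt.
70 kt falls in the Category 1 band.

1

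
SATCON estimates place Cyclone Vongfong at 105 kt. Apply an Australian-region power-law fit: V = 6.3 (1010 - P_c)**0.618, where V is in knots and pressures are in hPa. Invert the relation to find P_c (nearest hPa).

915 hPa

ΔP = (V / 6.3)^(1/0.618) = (105/6.3)^1.618.
105/6.3 = 16.667; 16.667^1.618 ≈ 94.86 hPa.
P_c = 1010 − 94.86 = 915.14 ≈ 915 hPa.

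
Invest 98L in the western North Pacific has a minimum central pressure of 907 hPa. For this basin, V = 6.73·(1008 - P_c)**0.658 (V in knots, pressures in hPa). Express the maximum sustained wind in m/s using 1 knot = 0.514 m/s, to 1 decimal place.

72.1 m/s

ΔP = 1008 − 907 = 101 hPa.
V ≈ 6.73 × 101^0.658 = 6.73 × 20.837 ≈ 140.236 kt.
140.236 × 0.514 ≈ 72.08 m/s → 72.1 m/s.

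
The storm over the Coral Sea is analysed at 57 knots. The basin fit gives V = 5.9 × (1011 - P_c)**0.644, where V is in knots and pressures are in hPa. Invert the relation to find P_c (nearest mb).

977 mb

ΔP = (V / 5.9)^(1/0.644) = (57/5.9)^1.553.
57/5.9 = 9.661; 9.661^1.553 ≈ 33.85 mb.
P_c = 1011 − 33.85 = 977.15 ≈ 977 mb.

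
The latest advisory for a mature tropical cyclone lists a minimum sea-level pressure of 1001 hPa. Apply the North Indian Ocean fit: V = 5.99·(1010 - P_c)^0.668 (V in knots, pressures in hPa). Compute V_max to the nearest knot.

26 kt

ΔP = 1010 − 1001 = 9 hPa.
9^0.668 ≈ 4.339.
V ≈ 5.99 × 4.339 ≈ 26.0 kt.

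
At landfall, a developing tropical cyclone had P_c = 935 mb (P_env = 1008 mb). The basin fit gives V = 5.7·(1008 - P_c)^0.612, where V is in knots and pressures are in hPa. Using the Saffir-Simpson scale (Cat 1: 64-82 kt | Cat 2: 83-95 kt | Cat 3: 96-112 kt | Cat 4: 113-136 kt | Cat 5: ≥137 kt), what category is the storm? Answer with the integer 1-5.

ΔP = 1008 − 935 = 73 mb.
V ≈ 5.7 × 73^0.612 = 5.7 × 13.82 ≈ 79 kt.
79 kt falls in the Category 1 band.

1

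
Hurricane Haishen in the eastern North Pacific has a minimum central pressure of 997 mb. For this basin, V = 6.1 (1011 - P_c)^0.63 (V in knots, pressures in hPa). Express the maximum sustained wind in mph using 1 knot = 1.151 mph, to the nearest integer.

37 mph

ΔP = 1011 − 997 = 14 mb.
V ≈ 6.1 × 14^0.63 = 6.1 × 5.273 ≈ 32.166 kt.
32.166 × 1.151 ≈ 37.02 mph → 37 mph.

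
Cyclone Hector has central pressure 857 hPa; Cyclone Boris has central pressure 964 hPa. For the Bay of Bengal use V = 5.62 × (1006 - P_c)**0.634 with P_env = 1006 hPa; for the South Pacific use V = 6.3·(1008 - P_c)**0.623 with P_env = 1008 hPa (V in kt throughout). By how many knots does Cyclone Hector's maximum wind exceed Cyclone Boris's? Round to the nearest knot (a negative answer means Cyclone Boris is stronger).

Cyclone Hector: ΔP = 149; V ≈ 5.62 × 149^0.634 ≈ 134.13 kt.
Cyclone Boris: ΔP = 44; V ≈ 6.3 × 44^0.623 ≈ 66.56 kt.
Difference ≈ 134.13 − 66.56 = 67.57 → 68 kt.

68 kt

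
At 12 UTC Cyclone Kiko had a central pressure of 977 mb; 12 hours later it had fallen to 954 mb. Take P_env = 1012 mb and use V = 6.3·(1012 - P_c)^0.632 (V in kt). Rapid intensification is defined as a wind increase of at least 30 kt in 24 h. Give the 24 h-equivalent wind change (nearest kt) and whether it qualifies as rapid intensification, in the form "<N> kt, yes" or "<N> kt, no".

V₁: ΔP = 35, V ≈ 6.3 × 35^0.632 ≈ 59.59 kt.
V₂: ΔP = 58, V ≈ 6.3 × 58^0.632 ≈ 82.00 kt.
ΔV over 12 h = 22.41 kt → 24 h equivalent = 22.41 × 24/12 ≈ 44.82 kt.
45 kt ≥ 30 kt ⇒ rapid intensification.

45 kt, yes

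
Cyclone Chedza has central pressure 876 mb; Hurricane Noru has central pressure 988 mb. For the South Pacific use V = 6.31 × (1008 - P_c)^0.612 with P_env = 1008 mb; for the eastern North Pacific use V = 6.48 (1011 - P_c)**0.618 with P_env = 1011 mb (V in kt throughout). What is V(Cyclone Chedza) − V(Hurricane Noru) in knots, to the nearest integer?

Cyclone Chedza: ΔP = 132; V ≈ 6.31 × 132^0.612 ≈ 125.26 kt.
Hurricane Noru: ΔP = 23; V ≈ 6.48 × 23^0.618 ≈ 44.99 kt.
Difference ≈ 125.26 − 44.99 = 80.27 → 80 kt.

80 kt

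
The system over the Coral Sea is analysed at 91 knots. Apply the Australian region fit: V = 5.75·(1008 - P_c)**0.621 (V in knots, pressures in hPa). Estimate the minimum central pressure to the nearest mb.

923 mb

ΔP = (V / 5.75)^(1/0.621) = (91/5.75)^1.610.
91/5.75 = 15.826; 15.826^1.610 ≈ 85.38 mb.
P_c = 1008 − 85.38 = 922.62 ≈ 923 mb.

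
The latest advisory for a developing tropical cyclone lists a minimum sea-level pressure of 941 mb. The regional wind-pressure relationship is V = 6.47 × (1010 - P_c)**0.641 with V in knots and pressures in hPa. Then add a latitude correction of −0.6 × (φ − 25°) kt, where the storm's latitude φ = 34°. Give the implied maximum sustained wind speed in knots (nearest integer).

ΔP = 1010 − 941 = 69 mb.
69^0.641 ≈ 15.090.
V ≈ 6.47 × 15.090 ≈ 97.6 kt.
Latitude correction: −0.6 × (34 − 25) = -5.4 kt.
Corrected V ≈ 92.2 kt → 92 kt.

92 kt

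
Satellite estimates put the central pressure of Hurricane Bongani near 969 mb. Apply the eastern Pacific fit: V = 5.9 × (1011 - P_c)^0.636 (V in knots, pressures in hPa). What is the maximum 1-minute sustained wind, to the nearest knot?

64 kt

ΔP = 1011 − 969 = 42 mb.
42^0.636 ≈ 10.774.
V ≈ 5.9 × 10.774 ≈ 63.6 kt.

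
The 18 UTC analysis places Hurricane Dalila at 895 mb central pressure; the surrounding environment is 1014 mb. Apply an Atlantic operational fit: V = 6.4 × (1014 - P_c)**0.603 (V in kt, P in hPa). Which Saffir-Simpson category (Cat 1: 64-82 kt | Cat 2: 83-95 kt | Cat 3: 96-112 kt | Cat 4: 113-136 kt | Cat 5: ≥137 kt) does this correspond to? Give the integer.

4

ΔP = 1014 − 895 = 119 mb.
V ≈ 6.4 × 119^0.603 = 6.4 × 17.85 ≈ 114 kt.
114 kt falls in the Category 4 band.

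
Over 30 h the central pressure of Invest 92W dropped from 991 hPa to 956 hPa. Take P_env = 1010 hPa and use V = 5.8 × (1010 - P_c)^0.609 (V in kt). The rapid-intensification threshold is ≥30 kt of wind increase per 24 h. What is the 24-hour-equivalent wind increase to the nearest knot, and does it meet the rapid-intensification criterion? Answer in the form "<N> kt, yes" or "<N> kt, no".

25 kt, no

V₁: ΔP = 19, V ≈ 5.8 × 19^0.609 ≈ 34.85 kt.
V₂: ΔP = 54, V ≈ 5.8 × 54^0.609 ≈ 65.83 kt.
ΔV over 30 h = 30.98 kt → 24 h equivalent = 30.98 × 24/30 ≈ 24.78 kt.
25 kt < 30 kt ⇒ not rapid intensification.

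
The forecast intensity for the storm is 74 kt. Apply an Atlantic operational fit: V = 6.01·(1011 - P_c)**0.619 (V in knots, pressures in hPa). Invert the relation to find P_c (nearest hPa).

953 hPa

ΔP = (V / 6.01)^(1/0.619) = (74/6.01)^1.616.
74/6.01 = 12.313; 12.313^1.616 ≈ 57.74 hPa.
P_c = 1011 − 57.74 = 953.26 ≈ 953 hPa.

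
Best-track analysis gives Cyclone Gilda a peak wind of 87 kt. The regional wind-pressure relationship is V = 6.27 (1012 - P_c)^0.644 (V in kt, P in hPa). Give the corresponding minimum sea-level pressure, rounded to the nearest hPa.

ΔP = (V / 6.27)^(1/0.644) = (87/6.27)^1.553.
87/6.27 = 13.876; 13.876^1.553 ≈ 59.39 hPa.
P_c = 1012 − 59.39 = 952.61 ≈ 953 hPa.

953 hPa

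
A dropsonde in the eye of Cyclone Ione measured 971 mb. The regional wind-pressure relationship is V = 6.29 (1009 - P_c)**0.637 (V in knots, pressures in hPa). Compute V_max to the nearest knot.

ΔP = 1009 − 971 = 38 mb.
38^0.637 ≈ 10.147.
V ≈ 6.29 × 10.147 ≈ 63.8 kt.

64 kt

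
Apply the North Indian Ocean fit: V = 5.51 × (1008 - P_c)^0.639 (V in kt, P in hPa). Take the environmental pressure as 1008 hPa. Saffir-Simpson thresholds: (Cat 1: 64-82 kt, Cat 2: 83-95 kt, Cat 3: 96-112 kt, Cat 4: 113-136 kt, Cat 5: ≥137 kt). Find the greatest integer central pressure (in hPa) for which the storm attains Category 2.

Category 2 begins at V = 83 kt.
Required ΔP = (83/5.51)^(1/0.639) = 15.064^1.565 ≈ 69.73 hPa.
P_c ≤ 1008 − 69.73 = 938.27, so the highest integer P_c is 938 hPa.

938 hPa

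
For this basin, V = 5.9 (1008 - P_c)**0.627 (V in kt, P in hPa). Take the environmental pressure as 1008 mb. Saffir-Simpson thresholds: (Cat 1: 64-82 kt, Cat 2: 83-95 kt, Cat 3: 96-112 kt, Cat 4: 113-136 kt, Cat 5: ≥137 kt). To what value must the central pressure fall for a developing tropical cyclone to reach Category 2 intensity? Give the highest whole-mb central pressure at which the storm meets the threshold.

940 mb

Category 2 begins at V = 83 kt.
Required ΔP = (83/5.9)^(1/0.627) = 14.068^1.595 ≈ 67.81 mb.
P_c ≤ 1008 − 67.81 = 940.19, so the highest integer P_c is 940 mb.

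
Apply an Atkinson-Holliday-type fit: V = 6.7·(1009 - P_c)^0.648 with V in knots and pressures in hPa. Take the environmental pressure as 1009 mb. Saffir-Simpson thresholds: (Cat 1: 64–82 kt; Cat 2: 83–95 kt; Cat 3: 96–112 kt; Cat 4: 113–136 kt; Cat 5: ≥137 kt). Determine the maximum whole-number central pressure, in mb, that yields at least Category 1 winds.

976 mb

Category 1 begins at V = 64 kt.
Required ΔP = (64/6.7)^(1/0.648) = 9.552^1.543 ≈ 32.55 mb.
P_c ≤ 1009 − 32.55 = 976.45, so the highest integer P_c is 976 mb.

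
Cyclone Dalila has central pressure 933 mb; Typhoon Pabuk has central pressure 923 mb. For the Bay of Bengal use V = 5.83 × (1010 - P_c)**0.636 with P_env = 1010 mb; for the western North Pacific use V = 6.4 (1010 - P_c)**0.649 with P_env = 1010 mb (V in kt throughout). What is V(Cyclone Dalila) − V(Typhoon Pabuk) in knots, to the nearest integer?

Cyclone Dalila: ΔP = 77; V ≈ 5.83 × 77^0.636 ≈ 92.36 kt.
Typhoon Pabuk: ΔP = 87; V ≈ 6.4 × 87^0.649 ≈ 116.13 kt.
Difference ≈ 92.36 − 116.13 = -23.77 → -24 kt.

-24 kt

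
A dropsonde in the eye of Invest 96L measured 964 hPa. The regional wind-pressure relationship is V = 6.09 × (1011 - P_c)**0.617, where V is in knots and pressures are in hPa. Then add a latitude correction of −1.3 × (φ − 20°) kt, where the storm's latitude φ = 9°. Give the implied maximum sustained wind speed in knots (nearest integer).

ΔP = 1011 − 964 = 47 hPa.
47^0.617 ≈ 10.757.
V ≈ 6.09 × 10.757 ≈ 65.5 kt.
Latitude correction: −1.3 × (9 − 20) = 14.3 kt.
Corrected V ≈ 79.8 kt → 80 kt.

80 kt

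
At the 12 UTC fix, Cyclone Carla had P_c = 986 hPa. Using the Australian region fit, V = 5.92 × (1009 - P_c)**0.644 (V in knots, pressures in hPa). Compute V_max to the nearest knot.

ΔP = 1009 − 986 = 23 hPa.
23^0.644 ≈ 7.533.
V ≈ 5.92 × 7.533 ≈ 44.6 kt.

45 kt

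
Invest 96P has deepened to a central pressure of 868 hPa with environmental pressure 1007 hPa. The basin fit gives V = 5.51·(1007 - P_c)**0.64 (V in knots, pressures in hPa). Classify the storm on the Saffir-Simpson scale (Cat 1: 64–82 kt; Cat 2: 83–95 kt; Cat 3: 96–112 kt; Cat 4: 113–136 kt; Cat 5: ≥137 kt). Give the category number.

ΔP = 1007 − 868 = 139 hPa.
V ≈ 5.51 × 139^0.64 = 5.51 × 23.52 ≈ 130 kt.
130 kt falls in the Category 4 band.

4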